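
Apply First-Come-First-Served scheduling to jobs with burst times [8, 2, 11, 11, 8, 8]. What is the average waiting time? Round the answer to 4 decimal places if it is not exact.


FCFS order (as given): [8, 2, 11, 11, 8, 8]
Waiting times:
  Job 1: wait = 0
  Job 2: wait = 8
  Job 3: wait = 10
  Job 4: wait = 21
  Job 5: wait = 32
  Job 6: wait = 40
Sum of waiting times = 111
Average waiting time = 111/6 = 18.5

18.5


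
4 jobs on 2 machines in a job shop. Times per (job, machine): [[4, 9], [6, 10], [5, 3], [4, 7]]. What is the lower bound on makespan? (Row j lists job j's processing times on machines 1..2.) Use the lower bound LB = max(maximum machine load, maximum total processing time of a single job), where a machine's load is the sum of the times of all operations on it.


Machine loads:
  Machine 1: 4 + 6 + 5 + 4 = 19
  Machine 2: 9 + 10 + 3 + 7 = 29
Max machine load = 29
Job totals:
  Job 1: 13
  Job 2: 16
  Job 3: 8
  Job 4: 11
Max job total = 16
Lower bound = max(29, 16) = 29

29


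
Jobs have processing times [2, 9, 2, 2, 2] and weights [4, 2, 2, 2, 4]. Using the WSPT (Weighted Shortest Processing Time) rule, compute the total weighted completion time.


Compute p/w ratios and sort ascending (WSPT): [(2, 4), (2, 4), (2, 2), (2, 2), (9, 2)]
Compute weighted completion times:
  Job (p=2,w=4): C=2, w*C=4*2=8
  Job (p=2,w=4): C=4, w*C=4*4=16
  Job (p=2,w=2): C=6, w*C=2*6=12
  Job (p=2,w=2): C=8, w*C=2*8=16
  Job (p=9,w=2): C=17, w*C=2*17=34
Total weighted completion time = 86

86


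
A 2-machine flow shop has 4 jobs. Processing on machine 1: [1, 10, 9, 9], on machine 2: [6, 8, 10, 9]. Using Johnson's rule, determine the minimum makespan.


Apply Johnson's rule:
  Group 1 (a <= b): [(1, 1, 6), (3, 9, 10), (4, 9, 9)]
  Group 2 (a > b): [(2, 10, 8)]
Optimal job order: [1, 3, 4, 2]
Schedule:
  Job 1: M1 done at 1, M2 done at 7
  Job 3: M1 done at 10, M2 done at 20
  Job 4: M1 done at 19, M2 done at 29
  Job 2: M1 done at 29, M2 done at 37
Makespan = 37

37


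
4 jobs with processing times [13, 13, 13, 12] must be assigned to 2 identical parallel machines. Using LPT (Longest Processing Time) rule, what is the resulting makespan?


Sort jobs in decreasing order (LPT): [13, 13, 13, 12]
Assign each job to the least loaded machine:
  Machine 1: jobs [13, 13], load = 26
  Machine 2: jobs [13, 12], load = 25
Makespan = max load = 26

26


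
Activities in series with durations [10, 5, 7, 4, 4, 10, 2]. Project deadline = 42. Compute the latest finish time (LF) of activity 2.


LF(activity 2) = deadline - sum of successor durations
Successors: activities 3 through 7 with durations [7, 4, 4, 10, 2]
Sum of successor durations = 27
LF = 42 - 27 = 15

15


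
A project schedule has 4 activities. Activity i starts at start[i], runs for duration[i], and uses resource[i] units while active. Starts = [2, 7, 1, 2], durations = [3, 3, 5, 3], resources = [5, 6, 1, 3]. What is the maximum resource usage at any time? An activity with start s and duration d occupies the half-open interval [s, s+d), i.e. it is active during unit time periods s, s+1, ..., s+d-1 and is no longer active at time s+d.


Each activity i is active on [start_i, start_i + duration_i).
Compute total resource usage per time slot:
  t=0: active resources = [], total = 0
  t=1: active resources = [1], total = 1
  t=2: active resources = [5, 1, 3], total = 9
  t=3: active resources = [5, 1, 3], total = 9
  t=4: active resources = [5, 1, 3], total = 9
  t=5: active resources = [1], total = 1
  t=6: active resources = [], total = 0
  t=7: active resources = [6], total = 6
  t=8: active resources = [6], total = 6
  t=9: active resources = [6], total = 6
Peak resource demand = 9

9


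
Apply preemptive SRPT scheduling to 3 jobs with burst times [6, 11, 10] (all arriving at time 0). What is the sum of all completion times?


Since all jobs arrive at t=0, SRPT equals SPT ordering.
SPT order: [6, 10, 11]
Completion times:
  Job 1: p=6, C=6
  Job 2: p=10, C=16
  Job 3: p=11, C=27
Total completion time = 6 + 16 + 27 = 49

49


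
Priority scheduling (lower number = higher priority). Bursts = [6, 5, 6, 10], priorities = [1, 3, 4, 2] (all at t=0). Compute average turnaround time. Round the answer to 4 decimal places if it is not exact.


Sort by priority (ascending = highest first):
Order: [(1, 6), (2, 10), (3, 5), (4, 6)]
Completion times:
  Priority 1, burst=6, C=6
  Priority 2, burst=10, C=16
  Priority 3, burst=5, C=21
  Priority 4, burst=6, C=27
Average turnaround = 70/4 = 17.5

17.5


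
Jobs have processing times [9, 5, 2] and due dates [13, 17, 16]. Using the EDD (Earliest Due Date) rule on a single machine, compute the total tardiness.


Sort by due date (EDD order): [(9, 13), (2, 16), (5, 17)]
Compute completion times and tardiness:
  Job 1: p=9, d=13, C=9, tardiness=max(0,9-13)=0
  Job 2: p=2, d=16, C=11, tardiness=max(0,11-16)=0
  Job 3: p=5, d=17, C=16, tardiness=max(0,16-17)=0
Total tardiness = 0

0


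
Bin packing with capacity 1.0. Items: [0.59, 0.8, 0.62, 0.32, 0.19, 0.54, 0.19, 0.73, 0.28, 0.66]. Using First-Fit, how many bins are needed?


Place items sequentially using First-Fit:
  Item 0.59 -> new Bin 1
  Item 0.8 -> new Bin 2
  Item 0.62 -> new Bin 3
  Item 0.32 -> Bin 1 (now 0.91)
  Item 0.19 -> Bin 2 (now 0.99)
  Item 0.54 -> new Bin 4
  Item 0.19 -> Bin 3 (now 0.81)
  Item 0.73 -> new Bin 5
  Item 0.28 -> Bin 4 (now 0.82)
  Item 0.66 -> new Bin 6
Total bins used = 6

6


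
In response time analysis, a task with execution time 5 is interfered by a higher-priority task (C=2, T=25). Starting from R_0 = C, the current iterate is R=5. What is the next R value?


R_next = C + ceil(R_prev / T_hp) * C_hp
ceil(5 / 25) = ceil(0.2) = 1
Interference = 1 * 2 = 2
R_next = 5 + 2 = 7

7


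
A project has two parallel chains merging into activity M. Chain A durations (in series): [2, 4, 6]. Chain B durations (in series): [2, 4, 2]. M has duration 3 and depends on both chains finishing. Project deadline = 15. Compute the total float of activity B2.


Forward pass: ES(B2) = sum of predecessors on chain B = 2
EF = ES + duration = 2 + 4 = 6
Backward pass: LF(M) = deadline = 15; LS(M) = 15 - 3 = 12
LF(B2) = LS(M) - sum(successors on chain B) = 12 - 2 = 10
LS = LF - duration = 10 - 4 = 6
Total float = LS - ES = 6 - 2 = 4

4


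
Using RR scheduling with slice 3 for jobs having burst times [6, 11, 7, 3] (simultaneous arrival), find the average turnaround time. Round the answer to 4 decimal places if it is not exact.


Time quantum = 3
Execution trace:
  J1 runs 3 units, time = 3
  J2 runs 3 units, time = 6
  J3 runs 3 units, time = 9
  J4 runs 3 units, time = 12
  J1 runs 3 units, time = 15
  J2 runs 3 units, time = 18
  J3 runs 3 units, time = 21
  J2 runs 3 units, time = 24
  J3 runs 1 units, time = 25
  J2 runs 2 units, time = 27
Finish times: [15, 27, 25, 12]
Average turnaround = 79/4 = 19.75

19.75


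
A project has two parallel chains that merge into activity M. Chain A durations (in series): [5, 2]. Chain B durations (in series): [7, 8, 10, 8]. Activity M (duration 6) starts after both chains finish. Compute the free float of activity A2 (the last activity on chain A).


ES(A2) = sum of predecessors on chain A = 5
EF(A2) = ES + duration = 5 + 2 = 7
Successor of A2 is M. ES(M) = max(sum(A), sum(B)) = max(7, 33) = 33
Free float = ES(successor) - EF(current) = 33 - 7 = 26

26


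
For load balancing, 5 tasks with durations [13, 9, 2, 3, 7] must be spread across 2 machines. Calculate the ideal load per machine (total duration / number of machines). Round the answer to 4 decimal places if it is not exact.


Total processing time = 13 + 9 + 2 + 3 + 7 = 34
Number of machines = 2
Ideal balanced load = 34 / 2 = 17.0

17.0


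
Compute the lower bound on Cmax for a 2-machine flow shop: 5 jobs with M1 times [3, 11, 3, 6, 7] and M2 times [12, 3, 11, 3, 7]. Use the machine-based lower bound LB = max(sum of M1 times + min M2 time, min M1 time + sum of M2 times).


LB1 = sum(M1 times) + min(M2 times) = 30 + 3 = 33
LB2 = min(M1 times) + sum(M2 times) = 3 + 36 = 39
Lower bound = max(LB1, LB2) = max(33, 39) = 39

39


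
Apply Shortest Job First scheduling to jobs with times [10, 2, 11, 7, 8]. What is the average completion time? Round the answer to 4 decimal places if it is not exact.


SJF order (ascending): [2, 7, 8, 10, 11]
Completion times:
  Job 1: burst=2, C=2
  Job 2: burst=7, C=9
  Job 3: burst=8, C=17
  Job 4: burst=10, C=27
  Job 5: burst=11, C=38
Average completion = 93/5 = 18.6

18.6


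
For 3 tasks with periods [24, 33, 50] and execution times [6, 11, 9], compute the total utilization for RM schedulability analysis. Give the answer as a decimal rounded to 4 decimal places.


Compute individual utilizations (exact fractions):
  Task 1: C/T = 6/24 = 1/4 (approx. 0.25)
  Task 2: C/T = 11/33 = 1/3 (approx. 0.3333)
  Task 3: C/T = 9/50 (approx. 0.18)
Total utilization U = 1/4 + 1/3 + 9/50 = 229/300
Rounded to 4 decimal places: U = 0.7633
RM (Liu & Layland) bound for 3 tasks = 0.779763; compare with U = 229/300 (approx. 0.763333)
U <= bound, so schedulable by RM sufficient condition.

0.7633


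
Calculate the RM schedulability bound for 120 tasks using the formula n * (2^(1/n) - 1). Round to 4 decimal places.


Compute 2^(1/120) = 1.0057929411
Subtract 1: 1.0057929411 - 1 = 0.0057929411
Multiply by n: 120 * 0.0057929411 = 0.6951529320
Round to 4 dp: 0.6952

0.6952


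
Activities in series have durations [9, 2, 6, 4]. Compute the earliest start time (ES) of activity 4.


Activity 4 starts after activities 1 through 3 complete.
Predecessor durations: [9, 2, 6]
ES = 9 + 2 + 6 = 17

17


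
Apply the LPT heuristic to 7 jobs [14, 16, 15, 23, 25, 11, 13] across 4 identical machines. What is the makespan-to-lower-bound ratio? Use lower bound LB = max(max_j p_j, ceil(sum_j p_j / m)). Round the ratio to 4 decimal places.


LPT order: [25, 23, 16, 15, 14, 13, 11]
Machine loads after assignment: [25, 34, 29, 29]
LPT makespan = 34
Lower bound = max(max_job, ceil(total/4)) = max(25, 30) = 30
Ratio = 34 / 30 = 1.1333

1.1333


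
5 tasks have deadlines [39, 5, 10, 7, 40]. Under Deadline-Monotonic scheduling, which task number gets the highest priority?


Sort tasks by relative deadline (ascending):
  Task 2: deadline = 5
  Task 4: deadline = 7
  Task 3: deadline = 10
  Task 1: deadline = 39
  Task 5: deadline = 40
Priority order (highest first): [2, 4, 3, 1, 5]
Highest priority task = 2

2


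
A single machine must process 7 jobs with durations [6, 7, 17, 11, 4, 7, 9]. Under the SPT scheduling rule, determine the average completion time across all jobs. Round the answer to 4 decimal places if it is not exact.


Sort jobs by processing time (SPT order): [4, 6, 7, 7, 9, 11, 17]
Compute completion times sequentially:
  Job 1: processing = 4, completes at 4
  Job 2: processing = 6, completes at 10
  Job 3: processing = 7, completes at 17
  Job 4: processing = 7, completes at 24
  Job 5: processing = 9, completes at 33
  Job 6: processing = 11, completes at 44
  Job 7: processing = 17, completes at 61
Sum of completion times = 193
Average completion time = 193/7 = 27.5714

27.5714


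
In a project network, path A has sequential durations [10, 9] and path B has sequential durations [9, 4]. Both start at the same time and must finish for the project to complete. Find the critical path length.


Path A total = 10 + 9 = 19
Path B total = 9 + 4 = 13
Critical path = longest path = max(19, 13) = 19

19


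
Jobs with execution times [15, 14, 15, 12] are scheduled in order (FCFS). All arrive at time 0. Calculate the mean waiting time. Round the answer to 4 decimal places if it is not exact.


FCFS order (as given): [15, 14, 15, 12]
Waiting times:
  Job 1: wait = 0
  Job 2: wait = 15
  Job 3: wait = 29
  Job 4: wait = 44
Sum of waiting times = 88
Average waiting time = 88/4 = 22.0

22.0


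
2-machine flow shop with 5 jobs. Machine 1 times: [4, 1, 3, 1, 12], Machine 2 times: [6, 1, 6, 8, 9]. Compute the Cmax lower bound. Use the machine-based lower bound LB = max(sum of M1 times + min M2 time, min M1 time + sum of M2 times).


LB1 = sum(M1 times) + min(M2 times) = 21 + 1 = 22
LB2 = min(M1 times) + sum(M2 times) = 1 + 30 = 31
Lower bound = max(LB1, LB2) = max(22, 31) = 31

31


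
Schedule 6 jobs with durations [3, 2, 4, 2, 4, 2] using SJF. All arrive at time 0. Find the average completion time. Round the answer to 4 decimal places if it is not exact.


SJF order (ascending): [2, 2, 2, 3, 4, 4]
Completion times:
  Job 1: burst=2, C=2
  Job 2: burst=2, C=4
  Job 3: burst=2, C=6
  Job 4: burst=3, C=9
  Job 5: burst=4, C=13
  Job 6: burst=4, C=17
Average completion = 51/6 = 8.5

8.5


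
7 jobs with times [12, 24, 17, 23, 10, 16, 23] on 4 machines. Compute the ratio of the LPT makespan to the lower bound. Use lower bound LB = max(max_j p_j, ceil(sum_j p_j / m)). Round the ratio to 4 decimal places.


LPT order: [24, 23, 23, 17, 16, 12, 10]
Machine loads after assignment: [24, 35, 33, 33]
LPT makespan = 35
Lower bound = max(max_job, ceil(total/4)) = max(24, 32) = 32
Ratio = 35 / 32 = 1.0938

1.0938


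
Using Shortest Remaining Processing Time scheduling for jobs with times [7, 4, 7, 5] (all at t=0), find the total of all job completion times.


Since all jobs arrive at t=0, SRPT equals SPT ordering.
SPT order: [4, 5, 7, 7]
Completion times:
  Job 1: p=4, C=4
  Job 2: p=5, C=9
  Job 3: p=7, C=16
  Job 4: p=7, C=23
Total completion time = 4 + 9 + 16 + 23 = 52

52


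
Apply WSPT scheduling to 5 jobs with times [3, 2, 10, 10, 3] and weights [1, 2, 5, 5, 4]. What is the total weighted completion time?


Compute p/w ratios and sort ascending (WSPT): [(3, 4), (2, 2), (10, 5), (10, 5), (3, 1)]
Compute weighted completion times:
  Job (p=3,w=4): C=3, w*C=4*3=12
  Job (p=2,w=2): C=5, w*C=2*5=10
  Job (p=10,w=5): C=15, w*C=5*15=75
  Job (p=10,w=5): C=25, w*C=5*25=125
  Job (p=3,w=1): C=28, w*C=1*28=28
Total weighted completion time = 250

250


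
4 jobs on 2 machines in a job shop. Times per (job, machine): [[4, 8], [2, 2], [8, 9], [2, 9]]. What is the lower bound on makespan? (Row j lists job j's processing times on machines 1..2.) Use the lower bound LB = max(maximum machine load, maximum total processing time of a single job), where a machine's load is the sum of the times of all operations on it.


Machine loads:
  Machine 1: 4 + 2 + 8 + 2 = 16
  Machine 2: 8 + 2 + 9 + 9 = 28
Max machine load = 28
Job totals:
  Job 1: 12
  Job 2: 4
  Job 3: 17
  Job 4: 11
Max job total = 17
Lower bound = max(28, 17) = 28

28


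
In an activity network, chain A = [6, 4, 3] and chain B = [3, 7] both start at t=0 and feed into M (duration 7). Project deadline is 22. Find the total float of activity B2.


Forward pass: ES(B2) = sum of predecessors on chain B = 3
EF = ES + duration = 3 + 7 = 10
Backward pass: LF(M) = deadline = 22; LS(M) = 22 - 7 = 15
LF(B2) = LS(M) - sum(successors on chain B) = 15 - 0 = 15
LS = LF - duration = 15 - 7 = 8
Total float = LS - ES = 8 - 3 = 5

5


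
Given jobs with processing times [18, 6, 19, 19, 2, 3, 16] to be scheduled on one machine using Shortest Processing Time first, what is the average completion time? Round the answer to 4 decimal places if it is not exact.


Sort jobs by processing time (SPT order): [2, 3, 6, 16, 18, 19, 19]
Compute completion times sequentially:
  Job 1: processing = 2, completes at 2
  Job 2: processing = 3, completes at 5
  Job 3: processing = 6, completes at 11
  Job 4: processing = 16, completes at 27
  Job 5: processing = 18, completes at 45
  Job 6: processing = 19, completes at 64
  Job 7: processing = 19, completes at 83
Sum of completion times = 237
Average completion time = 237/7 = 33.8571

33.8571


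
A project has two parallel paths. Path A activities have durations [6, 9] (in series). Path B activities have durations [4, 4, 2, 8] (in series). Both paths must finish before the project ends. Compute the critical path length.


Path A total = 6 + 9 = 15
Path B total = 4 + 4 + 2 + 8 = 18
Critical path = longest path = max(15, 18) = 18

18


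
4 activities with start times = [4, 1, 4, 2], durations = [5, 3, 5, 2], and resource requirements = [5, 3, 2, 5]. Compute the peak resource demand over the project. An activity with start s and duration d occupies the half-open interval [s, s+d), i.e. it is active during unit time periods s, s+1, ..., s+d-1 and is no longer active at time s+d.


Each activity i is active on [start_i, start_i + duration_i).
Compute total resource usage per time slot:
  t=0: active resources = [], total = 0
  t=1: active resources = [3], total = 3
  t=2: active resources = [3, 5], total = 8
  t=3: active resources = [3, 5], total = 8
  t=4: active resources = [5, 2], total = 7
  t=5: active resources = [5, 2], total = 7
  t=6: active resources = [5, 2], total = 7
  t=7: active resources = [5, 2], total = 7
  t=8: active resources = [5, 2], total = 7
Peak resource demand = 8

8


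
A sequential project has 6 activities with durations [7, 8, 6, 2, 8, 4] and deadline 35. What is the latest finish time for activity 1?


LF(activity 1) = deadline - sum of successor durations
Successors: activities 2 through 6 with durations [8, 6, 2, 8, 4]
Sum of successor durations = 28
LF = 35 - 28 = 7

7


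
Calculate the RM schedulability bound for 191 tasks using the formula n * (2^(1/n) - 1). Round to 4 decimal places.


Compute 2^(1/191) = 1.0036356358
Subtract 1: 1.0036356358 - 1 = 0.0036356358
Multiply by n: 191 * 0.0036356358 = 0.6944064378
Round to 4 dp: 0.6944

0.6944


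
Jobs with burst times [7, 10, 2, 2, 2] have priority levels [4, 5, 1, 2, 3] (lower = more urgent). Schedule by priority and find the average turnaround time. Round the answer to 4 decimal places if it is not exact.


Sort by priority (ascending = highest first):
Order: [(1, 2), (2, 2), (3, 2), (4, 7), (5, 10)]
Completion times:
  Priority 1, burst=2, C=2
  Priority 2, burst=2, C=4
  Priority 3, burst=2, C=6
  Priority 4, burst=7, C=13
  Priority 5, burst=10, C=23
Average turnaround = 48/5 = 9.6

9.6


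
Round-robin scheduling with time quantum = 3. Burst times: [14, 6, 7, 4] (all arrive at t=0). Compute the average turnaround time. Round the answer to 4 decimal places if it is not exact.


Time quantum = 3
Execution trace:
  J1 runs 3 units, time = 3
  J2 runs 3 units, time = 6
  J3 runs 3 units, time = 9
  J4 runs 3 units, time = 12
  J1 runs 3 units, time = 15
  J2 runs 3 units, time = 18
  J3 runs 3 units, time = 21
  J4 runs 1 units, time = 22
  J1 runs 3 units, time = 25
  J3 runs 1 units, time = 26
  J1 runs 3 units, time = 29
  J1 runs 2 units, time = 31
Finish times: [31, 18, 26, 22]
Average turnaround = 97/4 = 24.25

24.25


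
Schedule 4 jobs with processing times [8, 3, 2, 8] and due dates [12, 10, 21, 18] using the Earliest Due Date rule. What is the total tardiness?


Sort by due date (EDD order): [(3, 10), (8, 12), (8, 18), (2, 21)]
Compute completion times and tardiness:
  Job 1: p=3, d=10, C=3, tardiness=max(0,3-10)=0
  Job 2: p=8, d=12, C=11, tardiness=max(0,11-12)=0
  Job 3: p=8, d=18, C=19, tardiness=max(0,19-18)=1
  Job 4: p=2, d=21, C=21, tardiness=max(0,21-21)=0
Total tardiness = 1

1


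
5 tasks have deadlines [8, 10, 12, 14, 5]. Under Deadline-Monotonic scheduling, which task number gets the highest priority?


Sort tasks by relative deadline (ascending):
  Task 5: deadline = 5
  Task 1: deadline = 8
  Task 2: deadline = 10
  Task 3: deadline = 12
  Task 4: deadline = 14
Priority order (highest first): [5, 1, 2, 3, 4]
Highest priority task = 5

5


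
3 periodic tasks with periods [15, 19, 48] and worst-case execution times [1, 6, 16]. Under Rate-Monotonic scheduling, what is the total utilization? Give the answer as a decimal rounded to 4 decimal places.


Compute individual utilizations (exact fractions):
  Task 1: C/T = 1/15 (approx. 0.0667)
  Task 2: C/T = 6/19 (approx. 0.3158)
  Task 3: C/T = 16/48 = 1/3 (approx. 0.3333)
Total utilization U = 1/15 + 6/19 + 1/3 = 68/95
Rounded to 4 decimal places: U = 0.7158
RM (Liu & Layland) bound for 3 tasks = 0.779763; compare with U = 68/95 (approx. 0.715789)
U <= bound, so schedulable by RM sufficient condition.

0.7158


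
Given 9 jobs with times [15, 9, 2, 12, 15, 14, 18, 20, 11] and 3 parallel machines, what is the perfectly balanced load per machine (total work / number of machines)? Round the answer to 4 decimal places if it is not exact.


Total processing time = 15 + 9 + 2 + 12 + 15 + 14 + 18 + 20 + 11 = 116
Number of machines = 3
Ideal balanced load = 116 / 3 = 38.6667

38.6667


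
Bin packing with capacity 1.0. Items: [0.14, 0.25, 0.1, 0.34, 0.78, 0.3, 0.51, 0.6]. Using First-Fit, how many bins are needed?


Place items sequentially using First-Fit:
  Item 0.14 -> new Bin 1
  Item 0.25 -> Bin 1 (now 0.39)
  Item 0.1 -> Bin 1 (now 0.49)
  Item 0.34 -> Bin 1 (now 0.83)
  Item 0.78 -> new Bin 2
  Item 0.3 -> new Bin 3
  Item 0.51 -> Bin 3 (now 0.81)
  Item 0.6 -> new Bin 4
Total bins used = 4

4


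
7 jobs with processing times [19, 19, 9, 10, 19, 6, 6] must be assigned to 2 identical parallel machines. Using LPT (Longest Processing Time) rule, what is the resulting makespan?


Sort jobs in decreasing order (LPT): [19, 19, 19, 10, 9, 6, 6]
Assign each job to the least loaded machine:
  Machine 1: jobs [19, 19, 6], load = 44
  Machine 2: jobs [19, 10, 9, 6], load = 44
Makespan = max load = 44

44


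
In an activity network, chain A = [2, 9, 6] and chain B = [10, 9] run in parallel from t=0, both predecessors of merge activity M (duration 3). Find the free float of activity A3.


ES(A3) = sum of predecessors on chain A = 11
EF(A3) = ES + duration = 11 + 6 = 17
Successor of A3 is M. ES(M) = max(sum(A), sum(B)) = max(17, 19) = 19
Free float = ES(successor) - EF(current) = 19 - 17 = 2

2


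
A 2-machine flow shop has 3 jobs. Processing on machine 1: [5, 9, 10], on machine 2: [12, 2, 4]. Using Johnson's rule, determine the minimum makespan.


Apply Johnson's rule:
  Group 1 (a <= b): [(1, 5, 12)]
  Group 2 (a > b): [(3, 10, 4), (2, 9, 2)]
Optimal job order: [1, 3, 2]
Schedule:
  Job 1: M1 done at 5, M2 done at 17
  Job 3: M1 done at 15, M2 done at 21
  Job 2: M1 done at 24, M2 done at 26
Makespan = 26

26


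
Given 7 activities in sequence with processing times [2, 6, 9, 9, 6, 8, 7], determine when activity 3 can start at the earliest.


Activity 3 starts after activities 1 through 2 complete.
Predecessor durations: [2, 6]
ES = 2 + 6 = 8

8


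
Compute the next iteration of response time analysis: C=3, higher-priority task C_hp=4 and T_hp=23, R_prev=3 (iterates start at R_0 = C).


R_next = C + ceil(R_prev / T_hp) * C_hp
ceil(3 / 23) = ceil(0.1304) = 1
Interference = 1 * 4 = 4
R_next = 3 + 4 = 7

7


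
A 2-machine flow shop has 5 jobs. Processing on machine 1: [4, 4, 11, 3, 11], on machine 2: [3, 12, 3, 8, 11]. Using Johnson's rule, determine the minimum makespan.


Apply Johnson's rule:
  Group 1 (a <= b): [(4, 3, 8), (2, 4, 12), (5, 11, 11)]
  Group 2 (a > b): [(1, 4, 3), (3, 11, 3)]
Optimal job order: [4, 2, 5, 1, 3]
Schedule:
  Job 4: M1 done at 3, M2 done at 11
  Job 2: M1 done at 7, M2 done at 23
  Job 5: M1 done at 18, M2 done at 34
  Job 1: M1 done at 22, M2 done at 37
  Job 3: M1 done at 33, M2 done at 40
Makespan = 40

40


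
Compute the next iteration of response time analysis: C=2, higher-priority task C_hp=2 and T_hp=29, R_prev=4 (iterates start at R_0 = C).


R_next = C + ceil(R_prev / T_hp) * C_hp
ceil(4 / 29) = ceil(0.1379) = 1
Interference = 1 * 2 = 2
R_next = 2 + 2 = 4
R_next = R_prev, so the iteration has converged (response time = 4).

4


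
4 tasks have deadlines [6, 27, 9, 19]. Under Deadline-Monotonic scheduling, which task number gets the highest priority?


Sort tasks by relative deadline (ascending):
  Task 1: deadline = 6
  Task 3: deadline = 9
  Task 4: deadline = 19
  Task 2: deadline = 27
Priority order (highest first): [1, 3, 4, 2]
Highest priority task = 1

1


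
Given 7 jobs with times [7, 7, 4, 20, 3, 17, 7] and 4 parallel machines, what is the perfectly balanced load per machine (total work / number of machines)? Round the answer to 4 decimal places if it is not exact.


Total processing time = 7 + 7 + 4 + 20 + 3 + 17 + 7 = 65
Number of machines = 4
Ideal balanced load = 65 / 4 = 16.25

16.25


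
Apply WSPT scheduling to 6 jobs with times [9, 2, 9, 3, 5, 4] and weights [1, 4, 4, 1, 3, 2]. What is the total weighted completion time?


Compute p/w ratios and sort ascending (WSPT): [(2, 4), (5, 3), (4, 2), (9, 4), (3, 1), (9, 1)]
Compute weighted completion times:
  Job (p=2,w=4): C=2, w*C=4*2=8
  Job (p=5,w=3): C=7, w*C=3*7=21
  Job (p=4,w=2): C=11, w*C=2*11=22
  Job (p=9,w=4): C=20, w*C=4*20=80
  Job (p=3,w=1): C=23, w*C=1*23=23
  Job (p=9,w=1): C=32, w*C=1*32=32
Total weighted completion time = 186

186


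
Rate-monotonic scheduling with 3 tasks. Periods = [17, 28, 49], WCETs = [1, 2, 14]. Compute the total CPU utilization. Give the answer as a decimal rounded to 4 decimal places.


Compute individual utilizations (exact fractions):
  Task 1: C/T = 1/17 (approx. 0.0588)
  Task 2: C/T = 2/28 = 1/14 (approx. 0.0714)
  Task 3: C/T = 14/49 = 2/7 (approx. 0.2857)
Total utilization U = 1/17 + 1/14 + 2/7 = 99/238
Rounded to 4 decimal places: U = 0.4160
RM (Liu & Layland) bound for 3 tasks = 0.779763; compare with U = 99/238 (approx. 0.415966)
U <= bound, so schedulable by RM sufficient condition.

0.4160


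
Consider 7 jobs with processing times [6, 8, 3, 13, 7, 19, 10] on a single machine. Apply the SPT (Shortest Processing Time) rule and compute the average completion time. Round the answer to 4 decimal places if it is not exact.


Sort jobs by processing time (SPT order): [3, 6, 7, 8, 10, 13, 19]
Compute completion times sequentially:
  Job 1: processing = 3, completes at 3
  Job 2: processing = 6, completes at 9
  Job 3: processing = 7, completes at 16
  Job 4: processing = 8, completes at 24
  Job 5: processing = 10, completes at 34
  Job 6: processing = 13, completes at 47
  Job 7: processing = 19, completes at 66
Sum of completion times = 199
Average completion time = 199/7 = 28.4286

28.4286


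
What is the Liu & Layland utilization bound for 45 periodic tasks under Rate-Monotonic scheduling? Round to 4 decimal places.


Compute 2^(1/45) = 1.0155225125
Subtract 1: 1.0155225125 - 1 = 0.0155225125
Multiply by n: 45 * 0.0155225125 = 0.6985130625
Round to 4 dp: 0.6985

0.6985


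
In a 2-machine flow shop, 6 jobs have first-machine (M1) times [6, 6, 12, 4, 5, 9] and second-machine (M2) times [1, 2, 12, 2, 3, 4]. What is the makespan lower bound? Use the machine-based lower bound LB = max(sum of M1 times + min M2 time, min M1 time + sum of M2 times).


LB1 = sum(M1 times) + min(M2 times) = 42 + 1 = 43
LB2 = min(M1 times) + sum(M2 times) = 4 + 24 = 28
Lower bound = max(LB1, LB2) = max(43, 28) = 43

43


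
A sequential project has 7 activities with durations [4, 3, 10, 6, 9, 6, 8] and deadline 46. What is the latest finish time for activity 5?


LF(activity 5) = deadline - sum of successor durations
Successors: activities 6 through 7 with durations [6, 8]
Sum of successor durations = 14
LF = 46 - 14 = 32

32


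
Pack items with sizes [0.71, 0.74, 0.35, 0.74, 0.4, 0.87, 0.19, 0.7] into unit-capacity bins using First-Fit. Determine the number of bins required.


Place items sequentially using First-Fit:
  Item 0.71 -> new Bin 1
  Item 0.74 -> new Bin 2
  Item 0.35 -> new Bin 3
  Item 0.74 -> new Bin 4
  Item 0.4 -> Bin 3 (now 0.75)
  Item 0.87 -> new Bin 5
  Item 0.19 -> Bin 1 (now 0.9)
  Item 0.7 -> new Bin 6
Total bins used = 6

6


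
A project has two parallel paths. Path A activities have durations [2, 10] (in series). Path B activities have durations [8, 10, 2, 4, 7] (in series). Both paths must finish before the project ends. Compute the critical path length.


Path A total = 2 + 10 = 12
Path B total = 8 + 10 + 2 + 4 + 7 = 31
Critical path = longest path = max(12, 31) = 31

31


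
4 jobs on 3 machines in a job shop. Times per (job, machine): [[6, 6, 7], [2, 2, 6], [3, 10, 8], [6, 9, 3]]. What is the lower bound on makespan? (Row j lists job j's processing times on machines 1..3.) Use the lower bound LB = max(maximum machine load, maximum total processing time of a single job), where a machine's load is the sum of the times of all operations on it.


Machine loads:
  Machine 1: 6 + 2 + 3 + 6 = 17
  Machine 2: 6 + 2 + 10 + 9 = 27
  Machine 3: 7 + 6 + 8 + 3 = 24
Max machine load = 27
Job totals:
  Job 1: 19
  Job 2: 10
  Job 3: 21
  Job 4: 18
Max job total = 21
Lower bound = max(27, 21) = 27

27


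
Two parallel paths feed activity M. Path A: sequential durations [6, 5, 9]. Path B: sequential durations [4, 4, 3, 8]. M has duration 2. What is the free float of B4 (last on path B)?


ES(B4) = sum of predecessors on chain B = 11
EF(B4) = ES + duration = 11 + 8 = 19
Successor of B4 is M. ES(M) = max(sum(A), sum(B)) = max(20, 19) = 20
Free float = ES(successor) - EF(current) = 20 - 19 = 1

1


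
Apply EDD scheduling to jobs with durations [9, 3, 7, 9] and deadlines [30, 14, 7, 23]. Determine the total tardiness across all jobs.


Sort by due date (EDD order): [(7, 7), (3, 14), (9, 23), (9, 30)]
Compute completion times and tardiness:
  Job 1: p=7, d=7, C=7, tardiness=max(0,7-7)=0
  Job 2: p=3, d=14, C=10, tardiness=max(0,10-14)=0
  Job 3: p=9, d=23, C=19, tardiness=max(0,19-23)=0
  Job 4: p=9, d=30, C=28, tardiness=max(0,28-30)=0
Total tardiness = 0

0


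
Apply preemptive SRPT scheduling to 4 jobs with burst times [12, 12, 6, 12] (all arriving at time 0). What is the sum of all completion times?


Since all jobs arrive at t=0, SRPT equals SPT ordering.
SPT order: [6, 12, 12, 12]
Completion times:
  Job 1: p=6, C=6
  Job 2: p=12, C=18
  Job 3: p=12, C=30
  Job 4: p=12, C=42
Total completion time = 6 + 18 + 30 + 42 = 96

96


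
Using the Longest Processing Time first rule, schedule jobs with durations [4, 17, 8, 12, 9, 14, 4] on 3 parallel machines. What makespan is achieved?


Sort jobs in decreasing order (LPT): [17, 14, 12, 9, 8, 4, 4]
Assign each job to the least loaded machine:
  Machine 1: jobs [17, 4, 4], load = 25
  Machine 2: jobs [14, 8], load = 22
  Machine 3: jobs [12, 9], load = 21
Makespan = max load = 25

25


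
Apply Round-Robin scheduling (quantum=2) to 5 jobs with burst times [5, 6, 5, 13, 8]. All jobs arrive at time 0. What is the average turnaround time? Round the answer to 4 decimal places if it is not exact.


Time quantum = 2
Execution trace:
  J1 runs 2 units, time = 2
  J2 runs 2 units, time = 4
  J3 runs 2 units, time = 6
  J4 runs 2 units, time = 8
  J5 runs 2 units, time = 10
  J1 runs 2 units, time = 12
  J2 runs 2 units, time = 14
  J3 runs 2 units, time = 16
  J4 runs 2 units, time = 18
  J5 runs 2 units, time = 20
  J1 runs 1 units, time = 21
  J2 runs 2 units, time = 23
  J3 runs 1 units, time = 24
  J4 runs 2 units, time = 26
  J5 runs 2 units, time = 28
  J4 runs 2 units, time = 30
  J5 runs 2 units, time = 32
  J4 runs 2 units, time = 34
  J4 runs 2 units, time = 36
  J4 runs 1 units, time = 37
Finish times: [21, 23, 24, 37, 32]
Average turnaround = 137/5 = 27.4

27.4


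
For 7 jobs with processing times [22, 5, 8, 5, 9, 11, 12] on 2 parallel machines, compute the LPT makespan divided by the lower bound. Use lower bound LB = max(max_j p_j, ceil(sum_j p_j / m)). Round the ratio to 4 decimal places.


LPT order: [22, 12, 11, 9, 8, 5, 5]
Machine loads after assignment: [36, 36]
LPT makespan = 36
Lower bound = max(max_job, ceil(total/2)) = max(22, 36) = 36
Ratio = 36 / 36 = 1.0

1.0


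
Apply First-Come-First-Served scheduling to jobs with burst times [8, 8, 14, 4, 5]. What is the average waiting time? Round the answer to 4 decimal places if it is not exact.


FCFS order (as given): [8, 8, 14, 4, 5]
Waiting times:
  Job 1: wait = 0
  Job 2: wait = 8
  Job 3: wait = 16
  Job 4: wait = 30
  Job 5: wait = 34
Sum of waiting times = 88
Average waiting time = 88/5 = 17.6

17.6


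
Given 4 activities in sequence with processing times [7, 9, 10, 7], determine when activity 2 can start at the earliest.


Activity 2 starts after activities 1 through 1 complete.
Predecessor durations: [7]
ES = 7 = 7

7


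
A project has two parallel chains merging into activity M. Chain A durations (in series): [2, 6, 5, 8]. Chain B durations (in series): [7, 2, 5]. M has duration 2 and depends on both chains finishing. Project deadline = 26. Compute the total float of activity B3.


Forward pass: ES(B3) = sum of predecessors on chain B = 9
EF = ES + duration = 9 + 5 = 14
Backward pass: LF(M) = deadline = 26; LS(M) = 26 - 2 = 24
LF(B3) = LS(M) - sum(successors on chain B) = 24 - 0 = 24
LS = LF - duration = 24 - 5 = 19
Total float = LS - ES = 19 - 9 = 10

10


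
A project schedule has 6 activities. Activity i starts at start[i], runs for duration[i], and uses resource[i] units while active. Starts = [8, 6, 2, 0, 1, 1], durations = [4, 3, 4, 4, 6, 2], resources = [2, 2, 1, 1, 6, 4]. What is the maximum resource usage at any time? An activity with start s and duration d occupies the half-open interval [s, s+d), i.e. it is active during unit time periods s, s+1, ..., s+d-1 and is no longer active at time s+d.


Each activity i is active on [start_i, start_i + duration_i).
Compute total resource usage per time slot:
  t=0: active resources = [1], total = 1
  t=1: active resources = [1, 6, 4], total = 11
  t=2: active resources = [1, 1, 6, 4], total = 12
  t=3: active resources = [1, 1, 6], total = 8
  t=4: active resources = [1, 6], total = 7
  t=5: active resources = [1, 6], total = 7
  t=6: active resources = [2, 6], total = 8
  t=7: active resources = [2], total = 2
  t=8: active resources = [2, 2], total = 4
  t=9: active resources = [2], total = 2
  t=10: active resources = [2], total = 2
  t=11: active resources = [2], total = 2
Peak resource demand = 12

12


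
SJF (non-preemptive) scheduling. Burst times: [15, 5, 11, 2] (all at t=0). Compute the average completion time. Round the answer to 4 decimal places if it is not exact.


SJF order (ascending): [2, 5, 11, 15]
Completion times:
  Job 1: burst=2, C=2
  Job 2: burst=5, C=7
  Job 3: burst=11, C=18
  Job 4: burst=15, C=33
Average completion = 60/4 = 15.0

15.0


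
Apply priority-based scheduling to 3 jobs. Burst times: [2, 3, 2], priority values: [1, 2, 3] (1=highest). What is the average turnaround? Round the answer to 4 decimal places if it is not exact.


Sort by priority (ascending = highest first):
Order: [(1, 2), (2, 3), (3, 2)]
Completion times:
  Priority 1, burst=2, C=2
  Priority 2, burst=3, C=5
  Priority 3, burst=2, C=7
Average turnaround = 14/3 = 4.6667

4.6667


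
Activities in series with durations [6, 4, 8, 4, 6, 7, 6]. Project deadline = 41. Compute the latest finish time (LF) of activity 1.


LF(activity 1) = deadline - sum of successor durations
Successors: activities 2 through 7 with durations [4, 8, 4, 6, 7, 6]
Sum of successor durations = 35
LF = 41 - 35 = 6

6


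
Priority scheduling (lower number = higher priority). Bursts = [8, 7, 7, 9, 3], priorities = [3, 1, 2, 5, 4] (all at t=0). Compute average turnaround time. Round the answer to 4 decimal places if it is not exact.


Sort by priority (ascending = highest first):
Order: [(1, 7), (2, 7), (3, 8), (4, 3), (5, 9)]
Completion times:
  Priority 1, burst=7, C=7
  Priority 2, burst=7, C=14
  Priority 3, burst=8, C=22
  Priority 4, burst=3, C=25
  Priority 5, burst=9, C=34
Average turnaround = 102/5 = 20.4

20.4


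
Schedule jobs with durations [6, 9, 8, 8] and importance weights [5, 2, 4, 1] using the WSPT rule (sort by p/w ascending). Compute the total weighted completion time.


Compute p/w ratios and sort ascending (WSPT): [(6, 5), (8, 4), (9, 2), (8, 1)]
Compute weighted completion times:
  Job (p=6,w=5): C=6, w*C=5*6=30
  Job (p=8,w=4): C=14, w*C=4*14=56
  Job (p=9,w=2): C=23, w*C=2*23=46
  Job (p=8,w=1): C=31, w*C=1*31=31
Total weighted completion time = 163

163


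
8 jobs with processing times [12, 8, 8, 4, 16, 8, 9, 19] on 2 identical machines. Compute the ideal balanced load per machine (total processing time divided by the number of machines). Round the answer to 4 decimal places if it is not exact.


Total processing time = 12 + 8 + 8 + 4 + 16 + 8 + 9 + 19 = 84
Number of machines = 2
Ideal balanced load = 84 / 2 = 42.0

42.0


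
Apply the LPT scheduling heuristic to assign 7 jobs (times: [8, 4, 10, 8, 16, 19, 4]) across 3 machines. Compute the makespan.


Sort jobs in decreasing order (LPT): [19, 16, 10, 8, 8, 4, 4]
Assign each job to the least loaded machine:
  Machine 1: jobs [19, 4], load = 23
  Machine 2: jobs [16, 8], load = 24
  Machine 3: jobs [10, 8, 4], load = 22
Makespan = max load = 24

24


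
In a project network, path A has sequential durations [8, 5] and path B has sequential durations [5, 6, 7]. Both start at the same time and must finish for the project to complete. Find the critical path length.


Path A total = 8 + 5 = 13
Path B total = 5 + 6 + 7 = 18
Critical path = longest path = max(13, 18) = 18

18


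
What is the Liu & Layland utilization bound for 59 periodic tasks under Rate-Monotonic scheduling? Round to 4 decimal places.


Compute 2^(1/59) = 1.0118175391
Subtract 1: 1.0118175391 - 1 = 0.0118175391
Multiply by n: 59 * 0.0118175391 = 0.6972348069
Round to 4 dp: 0.6972

0.6972


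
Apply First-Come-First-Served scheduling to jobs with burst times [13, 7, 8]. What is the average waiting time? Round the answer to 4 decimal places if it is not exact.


FCFS order (as given): [13, 7, 8]
Waiting times:
  Job 1: wait = 0
  Job 2: wait = 13
  Job 3: wait = 20
Sum of waiting times = 33
Average waiting time = 33/3 = 11.0

11.0


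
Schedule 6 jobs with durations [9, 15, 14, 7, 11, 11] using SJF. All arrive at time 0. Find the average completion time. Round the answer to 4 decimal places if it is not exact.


SJF order (ascending): [7, 9, 11, 11, 14, 15]
Completion times:
  Job 1: burst=7, C=7
  Job 2: burst=9, C=16
  Job 3: burst=11, C=27
  Job 4: burst=11, C=38
  Job 5: burst=14, C=52
  Job 6: burst=15, C=67
Average completion = 207/6 = 34.5

34.5


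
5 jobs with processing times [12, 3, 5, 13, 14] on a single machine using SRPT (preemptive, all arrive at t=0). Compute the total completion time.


Since all jobs arrive at t=0, SRPT equals SPT ordering.
SPT order: [3, 5, 12, 13, 14]
Completion times:
  Job 1: p=3, C=3
  Job 2: p=5, C=8
  Job 3: p=12, C=20
  Job 4: p=13, C=33
  Job 5: p=14, C=47
Total completion time = 3 + 8 + 20 + 33 + 47 = 111

111


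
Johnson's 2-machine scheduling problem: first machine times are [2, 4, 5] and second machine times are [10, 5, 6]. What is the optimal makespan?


Apply Johnson's rule:
  Group 1 (a <= b): [(1, 2, 10), (2, 4, 5), (3, 5, 6)]
  Group 2 (a > b): []
Optimal job order: [1, 2, 3]
Schedule:
  Job 1: M1 done at 2, M2 done at 12
  Job 2: M1 done at 6, M2 done at 17
  Job 3: M1 done at 11, M2 done at 23
Makespan = 23

23


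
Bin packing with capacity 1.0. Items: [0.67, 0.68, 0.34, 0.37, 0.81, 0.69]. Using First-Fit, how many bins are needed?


Place items sequentially using First-Fit:
  Item 0.67 -> new Bin 1
  Item 0.68 -> new Bin 2
  Item 0.34 -> new Bin 3
  Item 0.37 -> Bin 3 (now 0.71)
  Item 0.81 -> new Bin 4
  Item 0.69 -> new Bin 5
Total bins used = 5

5


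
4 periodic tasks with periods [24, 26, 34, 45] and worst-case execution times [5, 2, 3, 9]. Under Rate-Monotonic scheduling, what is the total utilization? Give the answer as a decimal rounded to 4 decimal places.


Compute individual utilizations (exact fractions):
  Task 1: C/T = 5/24 (approx. 0.2083)
  Task 2: C/T = 2/26 = 1/13 (approx. 0.0769)
  Task 3: C/T = 3/34 (approx. 0.0882)
  Task 4: C/T = 9/45 = 1/5 (approx. 0.2)
Total utilization U = 5/24 + 1/13 + 3/34 + 1/5 = 15209/26520
Rounded to 4 decimal places: U = 0.5735
RM (Liu & Layland) bound for 4 tasks = 0.756828; compare with U = 15209/26520 (approx. 0.573492)
U <= bound, so schedulable by RM sufficient condition.

0.5735
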